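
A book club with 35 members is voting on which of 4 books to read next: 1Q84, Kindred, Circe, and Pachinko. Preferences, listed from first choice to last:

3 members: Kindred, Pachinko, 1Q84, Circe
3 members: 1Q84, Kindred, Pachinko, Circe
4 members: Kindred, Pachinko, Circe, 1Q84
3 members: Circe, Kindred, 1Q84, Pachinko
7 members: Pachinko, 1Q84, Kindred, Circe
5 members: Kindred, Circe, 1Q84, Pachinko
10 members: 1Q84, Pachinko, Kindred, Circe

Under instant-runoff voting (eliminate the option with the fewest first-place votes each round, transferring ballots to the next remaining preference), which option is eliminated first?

Circe

Round 1: 1Q84 13, Kindred 12, Circe 3, Pachinko 7. Eliminate Circe.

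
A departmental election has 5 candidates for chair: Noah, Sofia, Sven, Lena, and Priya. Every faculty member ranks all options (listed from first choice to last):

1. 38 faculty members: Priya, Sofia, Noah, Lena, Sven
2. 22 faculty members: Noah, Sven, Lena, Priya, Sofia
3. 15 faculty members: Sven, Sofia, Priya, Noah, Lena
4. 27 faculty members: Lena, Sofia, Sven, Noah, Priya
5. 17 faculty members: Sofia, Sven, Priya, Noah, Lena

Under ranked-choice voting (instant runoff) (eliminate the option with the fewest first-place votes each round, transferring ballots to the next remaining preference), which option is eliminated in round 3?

Round 1: Noah 22, Sofia 17, Sven 15, Lena 27, Priya 38. Eliminate Sven.
Round 2: Noah 22, Sofia 32, Lena 27, Priya 38. Eliminate Noah.
Round 3: Sofia 32, Lena 49, Priya 38. Eliminate Sofia.

Sofia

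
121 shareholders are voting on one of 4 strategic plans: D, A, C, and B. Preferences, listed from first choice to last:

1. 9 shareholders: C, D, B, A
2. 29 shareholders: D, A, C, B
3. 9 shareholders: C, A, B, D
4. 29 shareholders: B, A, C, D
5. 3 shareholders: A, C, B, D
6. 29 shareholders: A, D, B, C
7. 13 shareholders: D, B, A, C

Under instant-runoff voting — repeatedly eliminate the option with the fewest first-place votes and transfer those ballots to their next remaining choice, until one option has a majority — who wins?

Round 1: D 42, A 32, C 18, B 29. Eliminate C.
Round 2: D 51, A 41, B 29. Eliminate B.
Round 3: D 51, A 70. A has a majority.

A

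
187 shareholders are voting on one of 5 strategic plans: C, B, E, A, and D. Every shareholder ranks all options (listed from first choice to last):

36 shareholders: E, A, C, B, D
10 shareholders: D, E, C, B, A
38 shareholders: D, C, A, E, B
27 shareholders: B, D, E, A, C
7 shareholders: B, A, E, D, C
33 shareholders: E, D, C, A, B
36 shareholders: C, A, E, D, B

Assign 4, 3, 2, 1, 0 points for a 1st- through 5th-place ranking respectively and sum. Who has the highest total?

E

C: 36·2 + 10·2 + 38·3 + 27·0 + 7·0 + 33·2 + 36·4 = 416
B: 36·1 + 10·1 + 38·0 + 27·4 + 7·4 + 33·0 + 36·0 = 182
E: 36·4 + 10·3 + 38·1 + 27·2 + 7·2 + 33·4 + 36·2 = 484
A: 36·3 + 10·0 + 38·2 + 27·1 + 7·3 + 33·1 + 36·3 = 373
D: 36·0 + 10·4 + 38·4 + 27·3 + 7·1 + 33·3 + 36·1 = 415
E has the highest Borda score (484).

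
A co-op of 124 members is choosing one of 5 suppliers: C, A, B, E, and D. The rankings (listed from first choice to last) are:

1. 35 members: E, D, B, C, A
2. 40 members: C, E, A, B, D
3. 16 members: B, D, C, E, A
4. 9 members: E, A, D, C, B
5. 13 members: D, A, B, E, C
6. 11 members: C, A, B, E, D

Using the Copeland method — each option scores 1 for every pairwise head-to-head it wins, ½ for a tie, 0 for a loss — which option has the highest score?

E

C: beats A and E; loses to B and D → score 2.
A: beats B; loses to C, E, and D → score 1.
B: beats C and D; loses to A and E → score 2.
E: beats A, B, and D; loses to C → score 3.
D: beats C and A; loses to B and E → score 2.
E has the best pairwise record.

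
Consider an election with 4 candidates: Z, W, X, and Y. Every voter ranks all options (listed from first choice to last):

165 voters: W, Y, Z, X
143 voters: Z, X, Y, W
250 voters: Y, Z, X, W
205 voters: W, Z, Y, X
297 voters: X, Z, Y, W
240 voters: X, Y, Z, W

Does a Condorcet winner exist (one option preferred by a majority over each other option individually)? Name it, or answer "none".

Checking pairwise contests:
Y beats Z 655–645.
Z beats W 930–370.
Z beats X 763–537.
X beats Y 680–620.
Every option loses at least one head-to-head, so there is no Condorcet winner.

none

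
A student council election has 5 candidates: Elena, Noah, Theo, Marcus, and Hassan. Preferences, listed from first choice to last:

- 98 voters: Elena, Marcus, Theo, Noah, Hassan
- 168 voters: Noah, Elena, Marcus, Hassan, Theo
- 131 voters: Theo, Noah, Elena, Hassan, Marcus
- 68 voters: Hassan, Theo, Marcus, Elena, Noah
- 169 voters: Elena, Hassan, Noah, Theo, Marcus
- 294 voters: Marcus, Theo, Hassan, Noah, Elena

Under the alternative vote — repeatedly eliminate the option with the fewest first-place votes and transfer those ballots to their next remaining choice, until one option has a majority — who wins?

Round 1: Elena 267, Noah 168, Theo 131, Marcus 294, Hassan 68. Eliminate Hassan.
Round 2: Elena 267, Noah 168, Theo 199, Marcus 294. Eliminate Noah.
Round 3: Elena 435, Theo 199, Marcus 294. Eliminate Theo.
Round 4: Elena 566, Marcus 362. Elena has a majority.

Elena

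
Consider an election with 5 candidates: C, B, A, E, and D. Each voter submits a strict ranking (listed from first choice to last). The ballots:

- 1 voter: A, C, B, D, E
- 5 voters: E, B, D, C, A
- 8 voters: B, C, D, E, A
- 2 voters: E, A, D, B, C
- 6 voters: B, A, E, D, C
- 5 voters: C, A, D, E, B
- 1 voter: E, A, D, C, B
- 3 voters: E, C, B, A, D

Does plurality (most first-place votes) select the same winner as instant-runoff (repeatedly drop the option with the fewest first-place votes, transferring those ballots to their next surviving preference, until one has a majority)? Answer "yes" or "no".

no

Plurality — first-place votes: C 5, B 14, A 1, E 11, D 0. Winner: B.
Instant-runoff — R1 C 5, B 14, A 1, E 11, D 0 (D out); R2 C 5, B 14, A 1, E 11 (A out); R3 C 6, B 14, E 11 (C out); R4 B 15, E 16 (E winner). Winner: E.
The two methods disagree.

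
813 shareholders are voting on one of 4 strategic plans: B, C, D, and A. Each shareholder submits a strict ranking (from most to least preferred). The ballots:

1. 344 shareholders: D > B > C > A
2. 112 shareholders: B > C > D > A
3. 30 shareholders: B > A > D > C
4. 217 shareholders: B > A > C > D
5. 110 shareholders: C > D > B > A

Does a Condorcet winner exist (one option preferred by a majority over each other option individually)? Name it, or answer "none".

none

Checking pairwise contests:
D beats B 454–359.
B beats C 703–110.
C beats D 439–374.
B beats A 813–0.
Every option loses at least one head-to-head, so there is no Condorcet winner.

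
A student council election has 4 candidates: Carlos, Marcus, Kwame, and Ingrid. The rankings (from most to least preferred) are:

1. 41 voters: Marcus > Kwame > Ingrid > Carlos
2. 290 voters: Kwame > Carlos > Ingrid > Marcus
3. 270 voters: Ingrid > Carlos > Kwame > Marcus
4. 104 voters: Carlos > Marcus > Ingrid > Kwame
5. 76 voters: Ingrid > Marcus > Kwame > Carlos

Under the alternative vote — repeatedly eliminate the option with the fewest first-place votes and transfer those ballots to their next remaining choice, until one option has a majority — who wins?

Round 1: Carlos 104, Marcus 41, Kwame 290, Ingrid 346. Eliminate Marcus.
Round 2: Carlos 104, Kwame 331, Ingrid 346. Eliminate Carlos.
Round 3: Kwame 331, Ingrid 450. Ingrid has a majority.

Ingrid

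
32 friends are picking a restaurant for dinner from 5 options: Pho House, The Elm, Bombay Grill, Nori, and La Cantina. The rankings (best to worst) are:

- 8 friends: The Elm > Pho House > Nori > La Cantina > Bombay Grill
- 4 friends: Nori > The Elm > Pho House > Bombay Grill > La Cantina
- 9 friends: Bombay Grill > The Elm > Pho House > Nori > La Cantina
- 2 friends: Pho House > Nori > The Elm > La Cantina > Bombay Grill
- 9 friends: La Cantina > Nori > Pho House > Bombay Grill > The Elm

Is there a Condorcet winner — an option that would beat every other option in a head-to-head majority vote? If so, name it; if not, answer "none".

none

Checking pairwise contests:
The Elm beats Pho House 21–11.
Bombay Grill beats The Elm 18–14.
Pho House beats Bombay Grill 23–9.
Pho House beats Nori 19–13.
Pho House beats La Cantina 23–9.
Every option loses at least one head-to-head, so there is no Condorcet winner.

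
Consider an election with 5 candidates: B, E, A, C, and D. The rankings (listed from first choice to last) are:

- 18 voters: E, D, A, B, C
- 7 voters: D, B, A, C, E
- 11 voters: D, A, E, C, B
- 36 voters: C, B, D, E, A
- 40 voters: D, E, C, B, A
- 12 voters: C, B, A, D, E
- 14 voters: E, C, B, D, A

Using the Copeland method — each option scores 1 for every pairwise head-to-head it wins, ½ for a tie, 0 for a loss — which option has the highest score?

D

B: beats A; loses to E, C, and D → score 1.
E: beats B, A, and C; loses to D → score 3.
A: loses to B, E, C, and D → score 0.
C: beats B and A; loses to E and D → score 2.
D: beats B, E, A, and C → score 4.
D has the best pairwise record.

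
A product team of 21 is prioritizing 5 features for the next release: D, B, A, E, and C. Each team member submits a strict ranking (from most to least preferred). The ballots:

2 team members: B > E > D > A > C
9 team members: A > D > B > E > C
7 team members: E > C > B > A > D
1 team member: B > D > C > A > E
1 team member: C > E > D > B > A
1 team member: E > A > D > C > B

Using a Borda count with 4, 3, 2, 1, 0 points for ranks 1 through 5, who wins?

D: 2·2 + 9·3 + 7·0 + 1·3 + 1·2 + 1·2 = 38
B: 2·4 + 9·2 + 7·2 + 1·4 + 1·1 + 1·0 = 45
A: 2·1 + 9·4 + 7·1 + 1·1 + 1·0 + 1·3 = 49
E: 2·3 + 9·1 + 7·4 + 1·0 + 1·3 + 1·4 = 50
C: 2·0 + 9·0 + 7·3 + 1·2 + 1·4 + 1·1 = 28
E has the highest Borda score (50).

E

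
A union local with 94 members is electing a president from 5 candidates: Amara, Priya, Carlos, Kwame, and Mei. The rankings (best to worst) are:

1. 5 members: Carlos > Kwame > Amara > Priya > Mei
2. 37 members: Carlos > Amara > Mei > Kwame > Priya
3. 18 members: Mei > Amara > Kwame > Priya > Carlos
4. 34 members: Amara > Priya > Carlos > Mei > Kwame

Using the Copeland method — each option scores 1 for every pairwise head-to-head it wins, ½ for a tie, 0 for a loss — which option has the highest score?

Amara: beats Priya, Carlos, Kwame, and Mei → score 4.
Priya: beats Carlos; loses to Amara, Kwame, and Mei → score 1.
Carlos: beats Kwame and Mei; loses to Amara and Priya → score 2.
Kwame: beats Priya; loses to Amara, Carlos, and Mei → score 1.
Mei: beats Priya and Kwame; loses to Amara and Carlos → score 2.
Amara has the best pairwise record.

Amara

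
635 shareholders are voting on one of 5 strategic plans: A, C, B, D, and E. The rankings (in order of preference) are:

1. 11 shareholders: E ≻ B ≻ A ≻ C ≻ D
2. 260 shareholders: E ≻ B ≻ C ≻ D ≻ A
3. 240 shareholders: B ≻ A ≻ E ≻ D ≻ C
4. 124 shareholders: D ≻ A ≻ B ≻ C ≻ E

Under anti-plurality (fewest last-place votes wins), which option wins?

Last-place votes: A 260, C 240, B 0, D 11, E 124.
B is ranked last by the fewest voters, so B wins.

B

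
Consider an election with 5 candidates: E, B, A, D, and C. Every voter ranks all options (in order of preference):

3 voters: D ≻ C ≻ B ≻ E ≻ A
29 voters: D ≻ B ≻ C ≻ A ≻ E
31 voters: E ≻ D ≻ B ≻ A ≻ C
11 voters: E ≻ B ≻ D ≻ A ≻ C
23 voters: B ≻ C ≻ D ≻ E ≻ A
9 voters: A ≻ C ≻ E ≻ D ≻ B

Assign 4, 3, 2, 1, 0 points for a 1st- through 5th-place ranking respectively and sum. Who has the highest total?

D

E: 3·1 + 29·0 + 31·4 + 11·4 + 23·1 + 9·2 = 212
B: 3·2 + 29·3 + 31·2 + 11·3 + 23·4 + 9·0 = 280
A: 3·0 + 29·1 + 31·1 + 11·1 + 23·0 + 9·4 = 107
D: 3·4 + 29·4 + 31·3 + 11·2 + 23·2 + 9·1 = 298
C: 3·3 + 29·2 + 31·0 + 11·0 + 23·3 + 9·3 = 163
D has the highest Borda score (298).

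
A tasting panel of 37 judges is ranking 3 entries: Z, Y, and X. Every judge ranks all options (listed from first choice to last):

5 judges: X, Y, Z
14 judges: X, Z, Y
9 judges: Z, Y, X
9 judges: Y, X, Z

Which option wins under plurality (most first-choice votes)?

X

First-place votes: Z 9, Y 9, X 19.
X has the most first-place votes.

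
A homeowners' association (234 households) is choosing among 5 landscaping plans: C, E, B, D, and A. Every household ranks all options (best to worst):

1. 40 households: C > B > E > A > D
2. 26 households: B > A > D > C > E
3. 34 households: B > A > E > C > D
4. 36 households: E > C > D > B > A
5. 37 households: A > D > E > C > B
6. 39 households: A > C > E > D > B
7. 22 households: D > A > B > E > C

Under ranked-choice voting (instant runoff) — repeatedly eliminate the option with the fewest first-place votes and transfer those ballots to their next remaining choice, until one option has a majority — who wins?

Round 1: C 40, E 36, B 60, D 22, A 76. Eliminate D.
Round 2: C 40, E 36, B 60, A 98. Eliminate E.
Round 3: C 76, B 60, A 98. Eliminate B.
Round 4: C 76, A 158. A has a majority.

A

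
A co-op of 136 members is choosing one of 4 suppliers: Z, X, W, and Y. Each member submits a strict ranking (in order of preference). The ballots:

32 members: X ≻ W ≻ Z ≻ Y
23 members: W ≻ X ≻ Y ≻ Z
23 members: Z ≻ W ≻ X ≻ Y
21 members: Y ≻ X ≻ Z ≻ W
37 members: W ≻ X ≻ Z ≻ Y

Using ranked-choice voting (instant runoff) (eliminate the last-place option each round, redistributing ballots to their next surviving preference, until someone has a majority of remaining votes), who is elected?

Round 1: Z 23, X 32, W 60, Y 21. Eliminate Y.
Round 2: Z 23, X 53, W 60. Eliminate Z.
Round 3: X 53, W 83. W has a majority.

W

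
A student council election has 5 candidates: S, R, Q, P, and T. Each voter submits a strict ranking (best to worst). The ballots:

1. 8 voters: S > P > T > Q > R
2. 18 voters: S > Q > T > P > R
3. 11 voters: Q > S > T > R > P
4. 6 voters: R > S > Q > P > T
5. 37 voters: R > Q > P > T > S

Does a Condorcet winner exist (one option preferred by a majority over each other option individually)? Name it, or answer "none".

R vs S: 43–37 for R.
R vs Q: 43–37 for R.
R vs P: 54–26 for R.
R vs T: 43–37 for R.
R beats every other option head-to-head.

R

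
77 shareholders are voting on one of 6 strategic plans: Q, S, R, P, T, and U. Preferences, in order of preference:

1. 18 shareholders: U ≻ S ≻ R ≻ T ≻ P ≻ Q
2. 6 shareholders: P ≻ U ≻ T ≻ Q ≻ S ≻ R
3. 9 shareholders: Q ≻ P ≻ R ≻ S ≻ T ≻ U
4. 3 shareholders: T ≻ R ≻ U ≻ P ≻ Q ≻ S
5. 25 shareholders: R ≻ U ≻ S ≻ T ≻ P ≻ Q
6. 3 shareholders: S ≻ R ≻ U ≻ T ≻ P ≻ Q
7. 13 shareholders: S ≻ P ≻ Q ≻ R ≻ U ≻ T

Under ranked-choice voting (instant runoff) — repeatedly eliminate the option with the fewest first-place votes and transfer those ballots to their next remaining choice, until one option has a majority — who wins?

Round 1: Q 9, S 16, R 25, P 6, T 3, U 18. Eliminate T.
Round 2: Q 9, S 16, R 28, P 6, U 18. Eliminate P.
Round 3: Q 9, S 16, R 28, U 24. Eliminate Q.
Round 4: S 16, R 37, U 24. Eliminate S.
Round 5: R 53, U 24. R has a majority.

R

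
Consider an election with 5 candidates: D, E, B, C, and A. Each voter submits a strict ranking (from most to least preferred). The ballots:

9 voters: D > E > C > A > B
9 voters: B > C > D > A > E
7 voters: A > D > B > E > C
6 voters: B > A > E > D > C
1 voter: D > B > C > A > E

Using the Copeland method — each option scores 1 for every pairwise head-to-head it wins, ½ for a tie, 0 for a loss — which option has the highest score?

D: beats E, B, C, and A → score 4.
E: beats C; loses to D, B, and A → score 1.
B: beats E and C; ties A; loses to D → score 2.5.
C: beats A; loses to D, E, and B → score 1.
A: beats E; ties B; loses to D and C → score 1.5.
D has the best pairwise record.

D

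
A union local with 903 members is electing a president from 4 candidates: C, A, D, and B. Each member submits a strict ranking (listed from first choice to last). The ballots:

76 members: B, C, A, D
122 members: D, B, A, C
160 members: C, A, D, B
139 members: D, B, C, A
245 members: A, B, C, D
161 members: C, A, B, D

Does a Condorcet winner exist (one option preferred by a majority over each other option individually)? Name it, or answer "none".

none

Checking pairwise contests:
B beats C 582–321.
C beats A 536–367.
C beats D 642–261.
A beats B 566–337.
Every option loses at least one head-to-head, so there is no Condorcet winner.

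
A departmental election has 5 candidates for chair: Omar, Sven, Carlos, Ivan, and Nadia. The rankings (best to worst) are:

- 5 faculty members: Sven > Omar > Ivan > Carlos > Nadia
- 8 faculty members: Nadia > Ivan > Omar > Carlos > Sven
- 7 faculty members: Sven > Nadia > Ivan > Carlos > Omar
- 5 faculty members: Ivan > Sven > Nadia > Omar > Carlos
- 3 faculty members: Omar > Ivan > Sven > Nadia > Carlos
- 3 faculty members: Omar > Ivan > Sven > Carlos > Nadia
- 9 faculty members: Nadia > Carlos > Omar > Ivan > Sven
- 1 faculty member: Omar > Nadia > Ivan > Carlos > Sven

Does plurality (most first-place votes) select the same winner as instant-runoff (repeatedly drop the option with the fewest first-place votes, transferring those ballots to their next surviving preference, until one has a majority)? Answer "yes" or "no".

no

Plurality — first-place votes: Omar 7, Sven 12, Carlos 0, Ivan 5, Nadia 17. Winner: Nadia.
Instant-runoff — R1 Omar 7, Sven 12, Carlos 0, Ivan 5, Nadia 17 (Carlos out); R2 Omar 7, Sven 12, Ivan 5, Nadia 17 (Ivan out); R3 Omar 7, Sven 17, Nadia 17 (Omar out); R4 Sven 23, Nadia 18 (Sven winner). Winner: Sven.
The two methods disagree.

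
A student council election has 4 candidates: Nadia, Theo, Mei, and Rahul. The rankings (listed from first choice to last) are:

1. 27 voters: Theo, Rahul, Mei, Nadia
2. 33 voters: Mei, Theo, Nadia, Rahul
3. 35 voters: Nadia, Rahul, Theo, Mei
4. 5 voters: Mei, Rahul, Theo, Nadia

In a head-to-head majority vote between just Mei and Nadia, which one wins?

Voters preferring Mei to Nadia: 65; preferring Nadia to Mei: 35.
Mei wins the head-to-head.

Mei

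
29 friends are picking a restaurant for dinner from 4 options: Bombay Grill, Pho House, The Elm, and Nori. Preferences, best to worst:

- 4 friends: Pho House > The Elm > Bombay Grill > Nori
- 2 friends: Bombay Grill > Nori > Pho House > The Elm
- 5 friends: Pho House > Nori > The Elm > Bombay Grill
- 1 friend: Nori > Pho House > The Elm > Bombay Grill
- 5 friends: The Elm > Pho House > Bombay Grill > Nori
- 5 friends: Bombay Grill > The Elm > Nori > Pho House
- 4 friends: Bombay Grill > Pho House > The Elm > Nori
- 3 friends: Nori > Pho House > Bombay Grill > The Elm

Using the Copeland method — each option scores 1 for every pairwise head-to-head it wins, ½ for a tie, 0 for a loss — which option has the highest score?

Bombay Grill: beats Nori; loses to Pho House and The Elm → score 1.
Pho House: beats Bombay Grill, The Elm, and Nori → score 3.
The Elm: beats Bombay Grill and Nori; loses to Pho House → score 2.
Nori: loses to Bombay Grill, Pho House, and The Elm → score 0.
Pho House has the best pairwise record.

Pho House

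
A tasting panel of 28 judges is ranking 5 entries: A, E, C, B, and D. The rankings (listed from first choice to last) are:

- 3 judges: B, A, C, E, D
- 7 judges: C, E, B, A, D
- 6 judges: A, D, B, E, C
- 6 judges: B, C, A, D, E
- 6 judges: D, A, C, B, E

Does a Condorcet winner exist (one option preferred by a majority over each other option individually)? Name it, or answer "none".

B vs A: 16–12 for B.
B vs E: 21–7 for B.
B vs C: 15–13 for B.
B vs D: 16–12 for B.
B beats every other option head-to-head.

B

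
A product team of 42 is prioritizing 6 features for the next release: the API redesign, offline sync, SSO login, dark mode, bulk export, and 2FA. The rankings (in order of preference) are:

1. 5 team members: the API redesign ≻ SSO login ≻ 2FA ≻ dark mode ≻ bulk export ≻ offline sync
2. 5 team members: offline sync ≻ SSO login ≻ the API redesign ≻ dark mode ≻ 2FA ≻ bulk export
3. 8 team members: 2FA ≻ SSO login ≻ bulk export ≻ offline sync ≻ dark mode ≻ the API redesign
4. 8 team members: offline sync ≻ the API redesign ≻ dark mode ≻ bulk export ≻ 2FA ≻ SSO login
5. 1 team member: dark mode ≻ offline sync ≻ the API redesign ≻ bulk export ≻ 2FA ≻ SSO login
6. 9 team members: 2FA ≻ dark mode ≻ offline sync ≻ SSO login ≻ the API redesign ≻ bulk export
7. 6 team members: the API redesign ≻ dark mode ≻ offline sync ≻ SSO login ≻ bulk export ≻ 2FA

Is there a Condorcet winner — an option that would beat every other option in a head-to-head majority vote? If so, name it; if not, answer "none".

Checking pairwise contests:
offline sync beats the API redesign 31–11.
2FA beats offline sync 22–20.
offline sync beats SSO login 29–13.
the API redesign beats dark mode 24–18.
the API redesign beats bulk export 34–8.
the API redesign beats 2FA 25–17.
Every option loses at least one head-to-head, so there is no Condorcet winner.

none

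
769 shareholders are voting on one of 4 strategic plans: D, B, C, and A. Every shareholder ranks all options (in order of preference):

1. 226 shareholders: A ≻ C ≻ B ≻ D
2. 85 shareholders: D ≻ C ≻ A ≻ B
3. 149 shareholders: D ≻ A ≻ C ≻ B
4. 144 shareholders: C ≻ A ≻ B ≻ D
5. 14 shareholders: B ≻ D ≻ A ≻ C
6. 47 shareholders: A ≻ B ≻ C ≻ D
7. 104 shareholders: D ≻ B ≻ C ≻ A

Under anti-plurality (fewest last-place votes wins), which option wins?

Last-place votes: D 417, B 234, C 14, A 104.
C is ranked last by the fewest voters, so C wins.

C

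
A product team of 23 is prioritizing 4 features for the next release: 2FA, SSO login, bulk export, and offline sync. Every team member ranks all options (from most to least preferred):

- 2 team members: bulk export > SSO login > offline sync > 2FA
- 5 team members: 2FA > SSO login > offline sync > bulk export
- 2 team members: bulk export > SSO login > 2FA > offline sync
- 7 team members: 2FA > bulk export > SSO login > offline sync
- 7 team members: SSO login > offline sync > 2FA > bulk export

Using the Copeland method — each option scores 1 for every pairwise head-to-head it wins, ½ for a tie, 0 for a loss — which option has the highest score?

2FA: beats SSO login, bulk export, and offline sync → score 3.
SSO login: beats bulk export and offline sync; loses to 2FA → score 2.
bulk export: loses to 2FA, SSO login, and offline sync → score 0.
offline sync: beats bulk export; loses to 2FA and SSO login → score 1.
2FA has the best pairwise record.

2FA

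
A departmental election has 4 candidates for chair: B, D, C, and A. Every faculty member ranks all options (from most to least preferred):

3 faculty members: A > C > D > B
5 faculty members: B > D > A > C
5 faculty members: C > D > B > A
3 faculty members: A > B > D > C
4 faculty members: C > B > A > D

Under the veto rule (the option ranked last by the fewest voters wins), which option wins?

Last-place votes: B 3, D 4, C 8, A 5.
B is ranked last by the fewest voters, so B wins.

B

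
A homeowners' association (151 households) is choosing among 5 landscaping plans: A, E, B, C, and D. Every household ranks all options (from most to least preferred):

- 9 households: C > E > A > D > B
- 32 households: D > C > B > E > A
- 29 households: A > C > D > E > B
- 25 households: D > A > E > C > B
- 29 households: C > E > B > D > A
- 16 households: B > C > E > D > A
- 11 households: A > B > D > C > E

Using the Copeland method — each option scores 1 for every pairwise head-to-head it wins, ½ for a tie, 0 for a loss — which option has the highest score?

C

A: loses to E, B, C, and D → score 0.
E: beats A and B; loses to C and D → score 2.
B: beats A; loses to E, C, and D → score 1.
C: beats A, E, B, and D → score 4.
D: beats A, E, and B; loses to C → score 3.
C has the best pairwise record.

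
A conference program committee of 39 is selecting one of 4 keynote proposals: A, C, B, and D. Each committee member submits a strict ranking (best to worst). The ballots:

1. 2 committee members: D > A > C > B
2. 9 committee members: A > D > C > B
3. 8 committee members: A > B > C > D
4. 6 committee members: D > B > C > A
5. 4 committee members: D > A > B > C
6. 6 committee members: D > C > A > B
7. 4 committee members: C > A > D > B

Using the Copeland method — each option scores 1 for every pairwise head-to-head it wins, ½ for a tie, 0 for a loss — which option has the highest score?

A

A: beats C, B, and D → score 3.
C: beats B; loses to A and D → score 1.
B: loses to A, C, and D → score 0.
D: beats C and B; loses to A → score 2.
A has the best pairwise record.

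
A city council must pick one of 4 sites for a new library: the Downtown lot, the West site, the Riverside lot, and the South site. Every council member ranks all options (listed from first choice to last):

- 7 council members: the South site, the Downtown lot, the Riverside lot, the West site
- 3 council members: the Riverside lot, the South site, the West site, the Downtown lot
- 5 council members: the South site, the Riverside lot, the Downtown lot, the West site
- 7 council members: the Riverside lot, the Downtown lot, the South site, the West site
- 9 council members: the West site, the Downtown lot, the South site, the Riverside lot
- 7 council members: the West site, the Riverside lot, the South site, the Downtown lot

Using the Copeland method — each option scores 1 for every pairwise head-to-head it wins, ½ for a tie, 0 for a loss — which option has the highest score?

the Downtown lot: ties the West site; loses to the Riverside lot and the South site → score 0.5.
the West site: ties the Downtown lot; loses to the Riverside lot and the South site → score 0.5.
the Riverside lot: beats the Downtown lot and the West site; loses to the South site → score 2.
the South site: beats the Downtown lot, the West site, and the Riverside lot → score 3.
the South site has the best pairwise record.

the South site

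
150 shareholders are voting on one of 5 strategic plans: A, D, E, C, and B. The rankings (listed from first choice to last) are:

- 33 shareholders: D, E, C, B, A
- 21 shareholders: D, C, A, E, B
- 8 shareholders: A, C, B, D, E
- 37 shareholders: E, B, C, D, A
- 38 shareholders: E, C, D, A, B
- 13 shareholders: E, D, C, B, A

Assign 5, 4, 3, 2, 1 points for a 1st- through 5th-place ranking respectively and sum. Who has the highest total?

A: 33·1 + 21·3 + 8·5 + 37·1 + 38·2 + 13·1 = 262
D: 33·5 + 21·5 + 8·2 + 37·2 + 38·3 + 13·4 = 526
E: 33·4 + 21·2 + 8·1 + 37·5 + 38·5 + 13·5 = 622
C: 33·3 + 21·4 + 8·4 + 37·3 + 38·4 + 13·3 = 517
B: 33·2 + 21·1 + 8·3 + 37·4 + 38·1 + 13·2 = 323
E has the highest Borda score (622).

E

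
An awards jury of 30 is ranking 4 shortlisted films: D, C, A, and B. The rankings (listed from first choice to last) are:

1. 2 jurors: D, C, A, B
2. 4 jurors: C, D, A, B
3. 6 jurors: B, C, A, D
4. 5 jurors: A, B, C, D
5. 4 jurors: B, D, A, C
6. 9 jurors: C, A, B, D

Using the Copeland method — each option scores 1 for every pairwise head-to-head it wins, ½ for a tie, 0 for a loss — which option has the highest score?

C

D: loses to C, A, and B → score 0.
C: beats D and A; ties B → score 2.5.
A: beats D and B; loses to C → score 2.
B: beats D; ties C; loses to A → score 1.5.
C has the best pairwise record.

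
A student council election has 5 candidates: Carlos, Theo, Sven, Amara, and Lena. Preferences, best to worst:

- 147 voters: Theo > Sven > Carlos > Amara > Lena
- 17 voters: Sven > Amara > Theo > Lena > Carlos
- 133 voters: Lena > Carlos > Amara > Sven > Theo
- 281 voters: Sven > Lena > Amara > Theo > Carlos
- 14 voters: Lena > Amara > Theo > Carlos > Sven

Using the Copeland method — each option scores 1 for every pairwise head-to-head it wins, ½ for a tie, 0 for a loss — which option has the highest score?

Sven

Carlos: loses to Theo, Sven, Amara, and Lena → score 0.
Theo: beats Carlos; loses to Sven, Amara, and Lena → score 1.
Sven: beats Carlos, Theo, Amara, and Lena → score 4.
Amara: beats Carlos and Theo; loses to Sven and Lena → score 2.
Lena: beats Carlos, Theo, and Amara; loses to Sven → score 3.
Sven has the best pairwise record.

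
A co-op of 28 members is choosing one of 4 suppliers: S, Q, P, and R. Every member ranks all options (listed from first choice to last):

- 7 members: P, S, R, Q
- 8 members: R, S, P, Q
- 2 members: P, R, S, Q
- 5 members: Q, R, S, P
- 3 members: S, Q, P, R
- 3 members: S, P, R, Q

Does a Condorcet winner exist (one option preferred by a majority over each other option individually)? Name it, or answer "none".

none

Checking pairwise contests:
R beats S 15–13.
S beats Q 23–5.
S beats P 19–9.
P beats R 15–13.
Every option loses at least one head-to-head, so there is no Condorcet winner.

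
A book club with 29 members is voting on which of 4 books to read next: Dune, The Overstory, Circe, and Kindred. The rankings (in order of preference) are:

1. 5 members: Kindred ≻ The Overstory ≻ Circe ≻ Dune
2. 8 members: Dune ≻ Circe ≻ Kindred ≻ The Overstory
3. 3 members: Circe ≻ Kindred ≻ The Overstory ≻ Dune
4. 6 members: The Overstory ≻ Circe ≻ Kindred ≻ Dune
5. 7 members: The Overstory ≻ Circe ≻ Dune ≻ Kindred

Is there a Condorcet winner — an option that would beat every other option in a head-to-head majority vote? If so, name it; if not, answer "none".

Checking pairwise contests:
The Overstory beats Dune 21–8.
Kindred beats The Overstory 16–13.
The Overstory beats Circe 18–11.
Dune beats Kindred 15–14.
Every option loses at least one head-to-head, so there is no Condorcet winner.

none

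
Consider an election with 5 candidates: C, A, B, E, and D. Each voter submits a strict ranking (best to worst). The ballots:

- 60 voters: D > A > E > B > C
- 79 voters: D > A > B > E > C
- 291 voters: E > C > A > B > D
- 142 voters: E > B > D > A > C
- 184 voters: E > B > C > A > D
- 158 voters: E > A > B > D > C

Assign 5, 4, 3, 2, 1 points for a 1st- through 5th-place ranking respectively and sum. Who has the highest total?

E

C: 60·1 + 79·1 + 291·4 + 142·1 + 184·3 + 158·1 = 2155
A: 60·4 + 79·4 + 291·3 + 142·2 + 184·2 + 158·4 = 2713
B: 60·2 + 79·3 + 291·2 + 142·4 + 184·4 + 158·3 = 2717
E: 60·3 + 79·2 + 291·5 + 142·5 + 184·5 + 158·5 = 4213
D: 60·5 + 79·5 + 291·1 + 142·3 + 184·1 + 158·2 = 1912
E has the highest Borda score (4213).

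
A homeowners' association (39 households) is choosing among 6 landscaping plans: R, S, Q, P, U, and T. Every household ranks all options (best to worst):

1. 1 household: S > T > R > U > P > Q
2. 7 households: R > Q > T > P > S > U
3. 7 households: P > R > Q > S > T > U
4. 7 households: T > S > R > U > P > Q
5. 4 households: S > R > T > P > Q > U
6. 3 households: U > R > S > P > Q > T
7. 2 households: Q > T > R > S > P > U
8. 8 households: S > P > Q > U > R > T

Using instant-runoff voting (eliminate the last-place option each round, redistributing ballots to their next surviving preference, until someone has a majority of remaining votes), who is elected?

S

Round 1: R 7, S 13, Q 2, P 7, U 3, T 7. Eliminate Q.
Round 2: R 7, S 13, P 7, U 3, T 9. Eliminate U.
Round 3: R 10, S 13, P 7, T 9. Eliminate P.
Round 4: R 17, S 13, T 9. Eliminate T.
Round 5: R 19, S 20. S has a majority.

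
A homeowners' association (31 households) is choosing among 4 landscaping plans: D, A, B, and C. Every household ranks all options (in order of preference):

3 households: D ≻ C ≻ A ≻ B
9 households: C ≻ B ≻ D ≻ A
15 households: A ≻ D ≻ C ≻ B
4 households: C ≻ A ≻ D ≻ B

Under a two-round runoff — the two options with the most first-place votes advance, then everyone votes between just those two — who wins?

Round 1 first-place votes: D 3, A 15, B 0, C 13.
A and C advance.
Runoff: A is preferred to C by 15 voters; C by 16.
C wins the runoff.

C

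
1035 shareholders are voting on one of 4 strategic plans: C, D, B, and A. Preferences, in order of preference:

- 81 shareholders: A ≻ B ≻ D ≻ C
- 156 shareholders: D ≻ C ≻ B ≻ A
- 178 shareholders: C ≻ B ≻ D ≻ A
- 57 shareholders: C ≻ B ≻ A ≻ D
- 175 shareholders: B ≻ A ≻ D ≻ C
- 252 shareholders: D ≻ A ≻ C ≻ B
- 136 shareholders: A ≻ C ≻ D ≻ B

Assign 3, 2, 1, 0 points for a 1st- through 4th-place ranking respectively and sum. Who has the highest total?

D

C: 81·0 + 156·2 + 178·3 + 57·3 + 175·0 + 252·1 + 136·2 = 1541
D: 81·1 + 156·3 + 178·1 + 57·0 + 175·1 + 252·3 + 136·1 = 1794
B: 81·2 + 156·1 + 178·2 + 57·2 + 175·3 + 252·0 + 136·0 = 1313
A: 81·3 + 156·0 + 178·0 + 57·1 + 175·2 + 252·2 + 136·3 = 1562
D has the highest Borda score (1794).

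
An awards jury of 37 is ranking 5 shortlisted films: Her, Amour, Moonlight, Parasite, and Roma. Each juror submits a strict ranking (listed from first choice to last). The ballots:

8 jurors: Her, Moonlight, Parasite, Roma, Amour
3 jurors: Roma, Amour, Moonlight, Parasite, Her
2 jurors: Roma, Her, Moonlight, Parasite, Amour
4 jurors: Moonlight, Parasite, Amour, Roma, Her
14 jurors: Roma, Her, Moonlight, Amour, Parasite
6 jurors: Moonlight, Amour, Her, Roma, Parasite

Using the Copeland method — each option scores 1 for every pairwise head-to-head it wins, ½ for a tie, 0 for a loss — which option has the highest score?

Roma

Her: beats Amour, Moonlight, and Parasite; loses to Roma → score 3.
Amour: beats Parasite; loses to Her, Moonlight, and Roma → score 1.
Moonlight: beats Amour and Parasite; loses to Her and Roma → score 2.
Parasite: loses to Her, Amour, Moonlight, and Roma → score 0.
Roma: beats Her, Amour, Moonlight, and Parasite → score 4.
Roma has the best pairwise record.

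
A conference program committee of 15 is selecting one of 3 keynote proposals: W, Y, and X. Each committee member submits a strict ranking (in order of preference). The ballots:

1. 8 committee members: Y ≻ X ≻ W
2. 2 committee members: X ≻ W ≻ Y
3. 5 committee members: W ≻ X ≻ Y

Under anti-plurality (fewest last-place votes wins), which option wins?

Last-place votes: W 8, Y 7, X 0.
X is ranked last by the fewest voters, so X wins.

X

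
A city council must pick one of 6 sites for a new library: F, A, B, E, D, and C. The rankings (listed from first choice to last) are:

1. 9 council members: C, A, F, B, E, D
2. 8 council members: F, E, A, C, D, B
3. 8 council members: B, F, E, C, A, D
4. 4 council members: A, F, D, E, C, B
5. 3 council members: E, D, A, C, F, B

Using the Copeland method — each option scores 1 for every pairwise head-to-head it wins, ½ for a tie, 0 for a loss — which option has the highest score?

F

F: beats B, E, D, and C; ties A → score 4.5.
A: beats B and D; ties F; loses to E and C → score 2.5.
B: beats E and D; loses to F, A, and C → score 2.
E: beats A, D, and C; loses to F and B → score 3.
D: loses to F, A, B, E, and C → score 0.
C: beats A, B, and D; loses to F and E → score 3.
F has the best pairwise record.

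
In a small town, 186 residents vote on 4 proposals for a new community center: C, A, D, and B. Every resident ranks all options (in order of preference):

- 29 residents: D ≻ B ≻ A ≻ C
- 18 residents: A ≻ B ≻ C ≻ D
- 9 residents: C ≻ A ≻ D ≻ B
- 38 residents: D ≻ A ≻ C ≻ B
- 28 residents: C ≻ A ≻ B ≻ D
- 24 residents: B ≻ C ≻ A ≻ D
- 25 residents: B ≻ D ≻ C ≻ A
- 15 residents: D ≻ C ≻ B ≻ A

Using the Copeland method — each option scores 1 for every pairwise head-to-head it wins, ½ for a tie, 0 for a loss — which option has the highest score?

B

C: beats A; loses to D and B → score 1.
A: ties B; loses to C and D → score 0.5.
D: beats C and A; loses to B → score 2.
B: beats C and D; ties A → score 2.5.
B has the best pairwise record.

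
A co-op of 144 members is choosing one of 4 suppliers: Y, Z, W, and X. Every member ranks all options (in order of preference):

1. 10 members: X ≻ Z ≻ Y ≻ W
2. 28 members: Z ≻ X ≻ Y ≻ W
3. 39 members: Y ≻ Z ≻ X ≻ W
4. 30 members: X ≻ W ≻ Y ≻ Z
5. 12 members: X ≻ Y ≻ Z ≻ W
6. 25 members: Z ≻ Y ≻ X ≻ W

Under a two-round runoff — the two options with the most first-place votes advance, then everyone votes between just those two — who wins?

Z

Round 1 first-place votes: Y 39, Z 53, W 0, X 52.
Z and X advance.
Runoff: Z is preferred to X by 92 voters; X by 52.
Z wins the runoff.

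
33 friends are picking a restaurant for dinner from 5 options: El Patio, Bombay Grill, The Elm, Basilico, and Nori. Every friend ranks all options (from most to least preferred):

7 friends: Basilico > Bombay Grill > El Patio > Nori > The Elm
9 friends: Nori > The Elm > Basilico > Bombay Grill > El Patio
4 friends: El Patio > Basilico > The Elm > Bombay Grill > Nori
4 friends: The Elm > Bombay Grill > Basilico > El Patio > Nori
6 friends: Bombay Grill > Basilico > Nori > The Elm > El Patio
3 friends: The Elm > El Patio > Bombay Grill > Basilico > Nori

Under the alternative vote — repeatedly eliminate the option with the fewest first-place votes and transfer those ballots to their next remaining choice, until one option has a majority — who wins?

Basilico

Round 1: El Patio 4, Bombay Grill 6, The Elm 7, Basilico 7, Nori 9. Eliminate El Patio.
Round 2: Bombay Grill 6, The Elm 7, Basilico 11, Nori 9. Eliminate Bombay Grill.
Round 3: The Elm 7, Basilico 17, Nori 9. Basilico has a majority.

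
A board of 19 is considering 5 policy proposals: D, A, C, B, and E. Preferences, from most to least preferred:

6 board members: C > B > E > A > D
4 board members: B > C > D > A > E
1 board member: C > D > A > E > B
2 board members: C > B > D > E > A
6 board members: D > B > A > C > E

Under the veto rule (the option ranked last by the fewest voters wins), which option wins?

Last-place votes: D 6, A 2, C 0, B 1, E 10.
C is ranked last by the fewest voters, so C wins.

C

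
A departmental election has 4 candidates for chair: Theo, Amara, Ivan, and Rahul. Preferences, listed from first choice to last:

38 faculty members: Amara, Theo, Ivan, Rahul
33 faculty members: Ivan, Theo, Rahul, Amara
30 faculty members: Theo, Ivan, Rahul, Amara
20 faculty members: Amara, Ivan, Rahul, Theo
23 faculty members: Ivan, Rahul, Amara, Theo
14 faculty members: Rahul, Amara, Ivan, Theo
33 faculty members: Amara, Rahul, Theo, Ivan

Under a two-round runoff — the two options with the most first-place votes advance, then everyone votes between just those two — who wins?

Amara

Round 1 first-place votes: Theo 30, Amara 91, Ivan 56, Rahul 14.
Amara and Ivan advance.
Runoff: Amara is preferred to Ivan by 105 voters; Ivan by 86.
Amara wins the runoff.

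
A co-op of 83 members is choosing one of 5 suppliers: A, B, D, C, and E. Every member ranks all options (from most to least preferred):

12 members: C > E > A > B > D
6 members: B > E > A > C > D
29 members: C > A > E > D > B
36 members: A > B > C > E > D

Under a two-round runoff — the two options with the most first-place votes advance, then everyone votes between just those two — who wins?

A

Round 1 first-place votes: A 36, B 6, D 0, C 41, E 0.
C and A advance.
Runoff: C is preferred to A by 41 voters; A by 42.
A wins the runoff.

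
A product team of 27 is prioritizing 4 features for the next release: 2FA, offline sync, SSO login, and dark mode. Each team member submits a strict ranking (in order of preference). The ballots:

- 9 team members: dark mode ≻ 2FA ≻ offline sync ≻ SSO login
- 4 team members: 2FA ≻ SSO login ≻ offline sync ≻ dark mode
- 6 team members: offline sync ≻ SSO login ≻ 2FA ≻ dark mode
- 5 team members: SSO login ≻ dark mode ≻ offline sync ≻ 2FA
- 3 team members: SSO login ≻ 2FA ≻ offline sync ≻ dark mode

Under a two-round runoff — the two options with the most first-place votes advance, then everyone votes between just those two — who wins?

SSO login

Round 1 first-place votes: 2FA 4, offline sync 6, SSO login 8, dark mode 9.
dark mode and SSO login advance.
Runoff: dark mode is preferred to SSO login by 9 voters; SSO login by 18.
SSO login wins the runoff.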